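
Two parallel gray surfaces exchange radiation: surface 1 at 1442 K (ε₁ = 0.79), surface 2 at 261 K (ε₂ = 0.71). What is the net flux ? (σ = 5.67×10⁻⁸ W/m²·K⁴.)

For two large parallel gray plates, q = σ(T₁⁴ − T₂⁴) / (1/ε₁ + 1/ε₂ − 1).
1/ε₁ + 1/ε₂ − 1 = 1/0.79 + 1/0.71 − 1 = 1.674.
T₁⁴ − T₂⁴ = 4.32×10^12 − 4.64×10^9 = 4.32×10^12 K⁴.
q = 5.67×10⁻⁸ × 4.32×10^12 / 1.674 = 1.46×10^5 W/m².

q ≈ 1.46×10^5 W/m²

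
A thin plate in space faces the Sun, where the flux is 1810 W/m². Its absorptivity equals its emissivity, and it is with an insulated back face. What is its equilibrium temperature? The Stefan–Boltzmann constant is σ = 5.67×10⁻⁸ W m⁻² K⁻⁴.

T ≈ 423 K

Absorbed flux αS = emitted flux εσT⁴ (one radiating face); with α = ε, T = (S/σ)^(1/4).
T = (1810 / 5.67×10⁻⁸)^(1/4) = (3.19×10^10)^(1/4).
T = 423 K.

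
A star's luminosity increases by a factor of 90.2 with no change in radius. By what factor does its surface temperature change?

factor ≈ 3.08

P ∝ T⁴ ⇒ T ∝ P^(1/4), so T scales by (90.2)^(1/4) = 3.08.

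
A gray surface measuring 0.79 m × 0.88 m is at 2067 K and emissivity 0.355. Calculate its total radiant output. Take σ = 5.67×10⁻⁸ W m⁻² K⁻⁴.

A = 0.79 × 0.88 = 0.695 m².
Stefan–Boltzmann: P = εσAT⁴ = 0.355 × 5.67×10⁻⁸ × 0.695 × (2067)⁴ = 0.355 × 5.67×10⁻⁸ × 0.695 × 1.83×10^13.
P = 2.55×10^5 W.

P ≈ 2.55×10^5 W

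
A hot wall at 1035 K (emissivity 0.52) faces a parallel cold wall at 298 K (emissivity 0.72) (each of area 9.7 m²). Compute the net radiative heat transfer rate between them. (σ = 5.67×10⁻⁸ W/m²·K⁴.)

For two large parallel gray plates, q = σ(T₁⁴ − T₂⁴) / (1/ε₁ + 1/ε₂ − 1).
1/ε₁ + 1/ε₂ − 1 = 1/0.52 + 1/0.72 − 1 = 2.312.
T₁⁴ − T₂⁴ = 1.15×10^12 − 7.89×10^9 = 1.14×10^12 K⁴.
q = 5.67×10⁻⁸ × 1.14×10^12 / 2.312 = 27900 W/m².
Q = q·A = 27900 × 9.7 = 2.71×10^5 W.

Q ≈ 2.71×10^5 W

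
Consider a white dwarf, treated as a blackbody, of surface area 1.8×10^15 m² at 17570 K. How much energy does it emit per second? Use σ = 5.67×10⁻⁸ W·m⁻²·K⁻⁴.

P ≈ 9.73×10^24 W

P = σAT⁴ = 5.67×10⁻⁸ × 1.80×10^15 × (17570)⁴ = 5.67×10⁻⁸ × 1.80×10^15 × 9.53×10^16.
P = 9.73×10^24 W.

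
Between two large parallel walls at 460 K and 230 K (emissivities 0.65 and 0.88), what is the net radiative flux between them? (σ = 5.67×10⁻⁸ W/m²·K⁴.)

q ≈ 1420 W/m²

For two large parallel gray plates, q = σ(T₁⁴ − T₂⁴) / (1/ε₁ + 1/ε₂ − 1).
1/ε₁ + 1/ε₂ − 1 = 1/0.65 + 1/0.88 − 1 = 1.675.
T₁⁴ − T₂⁴ = 4.48×10^10 − 2.80×10^9 = 4.20×10^10 K⁴.
q = 5.67×10⁻⁸ × 4.20×10^10 / 1.675 = 1420 W/m².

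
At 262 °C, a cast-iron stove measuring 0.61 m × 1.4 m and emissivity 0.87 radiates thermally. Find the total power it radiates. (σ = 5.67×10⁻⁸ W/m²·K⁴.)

P ≈ 3450 W

A = 0.61 × 1.4 = 0.854 m².
262 °C = 535 K.
P = εσAT⁴ = 0.87 × 5.67×10⁻⁸ × 0.854 × (535)⁴ = 0.87 × 5.67×10⁻⁸ × 0.854 × 8.19×10^10.
P = 3450 W.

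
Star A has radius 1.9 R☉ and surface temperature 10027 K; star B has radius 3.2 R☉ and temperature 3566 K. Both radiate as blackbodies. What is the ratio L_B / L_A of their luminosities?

L_B/L_A ≈ 0.0454

L = 4πR²σT⁴ ∝ R²T⁴, so L_B/L_A = (3.2/1.9)² × (3566/10027)⁴ = 2.84 × 0.0160 = 0.0454.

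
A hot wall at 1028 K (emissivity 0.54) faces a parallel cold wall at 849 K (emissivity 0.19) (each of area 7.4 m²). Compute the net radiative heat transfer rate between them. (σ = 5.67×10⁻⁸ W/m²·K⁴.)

For two large parallel gray plates, q = σ(T₁⁴ − T₂⁴) / (1/ε₁ + 1/ε₂ − 1).
1/ε₁ + 1/ε₂ − 1 = 1/0.54 + 1/0.19 − 1 = 6.115.
T₁⁴ − T₂⁴ = 1.12×10^12 − 5.20×10^11 = 5.97×10^11 K⁴.
q = 5.67×10⁻⁸ × 5.97×10^11 / 6.115 = 5540 W/m².
Q = q·A = 5540 × 7.4 = 41000 W.

Q ≈ 41000 W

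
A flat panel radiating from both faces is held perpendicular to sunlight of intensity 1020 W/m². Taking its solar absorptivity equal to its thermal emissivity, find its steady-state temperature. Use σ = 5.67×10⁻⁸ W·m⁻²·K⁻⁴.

T ≈ 308 K

Absorbed flux αS = emitted flux 2εσT⁴ per unit area; with α = ε this gives T = (S/2σ)^(1/4).
T = (1020 / (2 × 5.67×10⁻⁸))^(1/4) = (8.99×10^9)^(1/4).
T = 308 K.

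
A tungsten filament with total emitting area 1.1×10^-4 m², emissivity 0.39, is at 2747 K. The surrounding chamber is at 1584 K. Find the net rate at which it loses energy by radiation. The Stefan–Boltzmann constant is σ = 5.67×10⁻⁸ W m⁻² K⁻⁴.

Q = εσA(T⁴ − T_s⁴). T⁴ − T_s⁴ = (2747)⁴ − (1584)⁴ = 5.69×10^13 − 6.30×10^12 = 5.06×10^13 K⁴.
Q = 0.39 × 5.67×10⁻⁸ × 1.10×10^-4 × 5.06×10^13 = 123 W.

Q ≈ 123 W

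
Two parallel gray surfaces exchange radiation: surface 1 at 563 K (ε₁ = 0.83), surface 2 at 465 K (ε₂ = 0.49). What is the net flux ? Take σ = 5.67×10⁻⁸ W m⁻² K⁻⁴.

For two large parallel gray plates, q = σ(T₁⁴ − T₂⁴) / (1/ε₁ + 1/ε₂ − 1).
1/ε₁ + 1/ε₂ − 1 = 1/0.83 + 1/0.49 − 1 = 2.246.
T₁⁴ − T₂⁴ = 1.00×10^11 − 4.68×10^10 = 5.37×10^10 K⁴.
q = 5.67×10⁻⁸ × 5.37×10^10 / 2.246 = 1360 W/m².

q ≈ 1360 W/m²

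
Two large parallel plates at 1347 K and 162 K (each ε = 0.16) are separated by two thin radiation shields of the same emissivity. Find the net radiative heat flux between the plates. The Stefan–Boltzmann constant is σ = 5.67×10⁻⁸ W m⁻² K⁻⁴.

q ≈ 5410 W/m²

Each of the 3 gaps contributes resistance (2/ε − 1) = 2/0.16 − 1 = 11.50; total = 34.50.
q = σ(T₁⁴ − T₂⁴) / 34.50 = 5.67×10⁻⁸ × 3.29×10^12 / 34.50 = 5410 W/m².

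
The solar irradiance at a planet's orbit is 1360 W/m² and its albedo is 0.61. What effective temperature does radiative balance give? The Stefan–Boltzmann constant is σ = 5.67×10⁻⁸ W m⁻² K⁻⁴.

T ≈ 220 K

Power absorbed = (1−a)S·πR²; power emitted = 4πR²σT⁴. Equating and cancelling πR²:
T = ((1−a)S / 4σ)^(1/4) = (530 / (4 × 5.67×10⁻⁸))^(1/4) = (2.34×10^9)^(1/4).
T = 220 K.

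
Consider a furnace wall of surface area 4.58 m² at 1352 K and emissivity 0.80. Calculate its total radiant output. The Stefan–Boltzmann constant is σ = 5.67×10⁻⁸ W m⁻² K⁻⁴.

Stefan–Boltzmann: P = εσAT⁴ = 0.80 × 5.67×10⁻⁸ × 4.58 × (1352)⁴ = 0.80 × 5.67×10⁻⁸ × 4.58 × 3.34×10^12.
P = 6.94×10^5 W.

P ≈ 6.94×10^5 W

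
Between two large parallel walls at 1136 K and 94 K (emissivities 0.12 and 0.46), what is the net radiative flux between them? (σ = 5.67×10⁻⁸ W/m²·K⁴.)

For two large parallel gray plates, q = σ(T₁⁴ − T₂⁴) / (1/ε₁ + 1/ε₂ − 1).
1/ε₁ + 1/ε₂ − 1 = 1/0.12 + 1/0.46 − 1 = 9.507.
T₁⁴ − T₂⁴ = 1.67×10^12 − 7.81×10^7 = 1.67×10^12 K⁴.
q = 5.67×10⁻⁸ × 1.67×10^12 / 9.507 = 9930 W/m².

q ≈ 9930 W/m²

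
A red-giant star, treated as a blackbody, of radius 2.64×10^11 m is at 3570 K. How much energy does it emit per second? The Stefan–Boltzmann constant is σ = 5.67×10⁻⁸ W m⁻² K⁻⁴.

P ≈ 8.07×10^30 W

A = 4πr² = 4π × (2.64×10^11)² = 8.76×10^23 m².
P = σAT⁴ = 5.67×10⁻⁸ × 8.76×10^23 × (3570)⁴ = 5.67×10⁻⁸ × 8.76×10^23 × 1.62×10^14.
P = 8.07×10^30 W.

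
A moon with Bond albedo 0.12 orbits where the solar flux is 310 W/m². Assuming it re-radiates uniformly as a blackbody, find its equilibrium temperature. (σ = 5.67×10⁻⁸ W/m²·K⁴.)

Power absorbed = (1−a)S·πR²; power emitted = 4πR²σT⁴. Equating and cancelling πR²:
T = ((1−a)S / 4σ)^(1/4) = (273 / (4 × 5.67×10⁻⁸))^(1/4) = (1.20×10^9)^(1/4).
T = 186 K.

T ≈ 186 K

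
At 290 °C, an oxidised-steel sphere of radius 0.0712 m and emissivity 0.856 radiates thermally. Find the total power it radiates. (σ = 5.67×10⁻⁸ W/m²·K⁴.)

P ≈ 311 W

A = 4πr² = 4π × (0.0712)² = 0.0637 m².
290 °C = 563 K.
Stefan–Boltzmann: P = εσAT⁴ = 0.856 × 5.67×10⁻⁸ × 0.0637 × (563)⁴ = 0.856 × 5.67×10⁻⁸ × 0.0637 × 1.00×10^11.
P = 311 W.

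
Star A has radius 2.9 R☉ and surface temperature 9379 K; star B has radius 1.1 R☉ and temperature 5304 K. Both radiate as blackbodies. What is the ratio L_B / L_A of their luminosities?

L_B/L_A ≈ 0.0147

L = 4πR²σT⁴ ∝ R²T⁴, so L_B/L_A = (1.1/2.9)² × (5304/9379)⁴ = 0.144 × 0.102 = 0.0147.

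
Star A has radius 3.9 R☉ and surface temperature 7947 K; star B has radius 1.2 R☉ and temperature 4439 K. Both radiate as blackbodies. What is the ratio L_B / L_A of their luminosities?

L_B/L_A ≈ 9.22×10^-3

L = 4πR²σT⁴ ∝ R²T⁴, so L_B/L_A = (1.2/3.9)² × (4439/7947)⁴ = 0.0947 × 0.0973 = 9.22×10^-3.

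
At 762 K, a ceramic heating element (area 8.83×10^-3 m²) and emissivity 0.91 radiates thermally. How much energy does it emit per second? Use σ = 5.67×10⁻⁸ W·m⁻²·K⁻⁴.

P = εσAT⁴ = 0.91 × 5.67×10⁻⁸ × 8.83×10^-3 × (762)⁴ = 0.91 × 5.67×10⁻⁸ × 8.83×10^-3 × 3.37×10^11.
P = 154 W.

P ≈ 154 W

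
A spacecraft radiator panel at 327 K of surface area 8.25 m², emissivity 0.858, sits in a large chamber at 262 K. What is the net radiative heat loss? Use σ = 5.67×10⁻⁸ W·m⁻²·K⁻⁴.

Q = εσA(T⁴ − T_s⁴). T⁴ − T_s⁴ = (327)⁴ − (262)⁴ = 1.14×10^10 − 4.71×10^9 = 6.72×10^9 K⁴.
Q = 0.858 × 5.67×10⁻⁸ × 8.25 × 6.72×10^9 = 2700 W.

Q ≈ 2700 W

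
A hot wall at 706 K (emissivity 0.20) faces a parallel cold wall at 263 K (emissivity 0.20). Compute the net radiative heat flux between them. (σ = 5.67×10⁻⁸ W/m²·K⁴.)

For two large parallel gray plates, q = σ(T₁⁴ − T₂⁴) / (1/ε₁ + 1/ε₂ − 1).
1/ε₁ + 1/ε₂ − 1 = 1/0.20 + 1/0.20 − 1 = 9.000.
T₁⁴ − T₂⁴ = 2.48×10^11 − 4.78×10^9 = 2.44×10^11 K⁴.
q = 5.67×10⁻⁸ × 2.44×10^11 / 9.000 = 1540 W/m².

q ≈ 1540 W/m²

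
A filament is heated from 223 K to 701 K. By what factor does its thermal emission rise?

ratio ≈ 97.6

P ∝ T⁴, so the ratio is (701/223)⁴ = (3.143)⁴ = 97.6.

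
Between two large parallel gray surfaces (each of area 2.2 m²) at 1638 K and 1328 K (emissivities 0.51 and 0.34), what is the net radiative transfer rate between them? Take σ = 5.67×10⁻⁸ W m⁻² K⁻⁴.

For two large parallel gray plates, q = σ(T₁⁴ − T₂⁴) / (1/ε₁ + 1/ε₂ − 1).
1/ε₁ + 1/ε₂ − 1 = 1/0.51 + 1/0.34 − 1 = 3.902.
T₁⁴ − T₂⁴ = 7.20×10^12 − 3.11×10^12 = 4.09×10^12 K⁴.
q = 5.67×10⁻⁸ × 4.09×10^12 / 3.902 = 59400 W/m².
Q = q·A = 59400 × 2.2 = 1.31×10^5 W.

Q ≈ 1.31×10^5 W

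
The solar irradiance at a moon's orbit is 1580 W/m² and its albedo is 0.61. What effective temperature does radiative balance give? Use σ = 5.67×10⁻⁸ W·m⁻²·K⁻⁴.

Power absorbed = (1−a)S·πR²; power emitted = 4πR²σT⁴. Equating and cancelling πR²:
T = ((1−a)S / 4σ)^(1/4) = (616 / (4 × 5.67×10⁻⁸))^(1/4) = (2.72×10^9)^(1/4).
T = 228 K.

T ≈ 228 K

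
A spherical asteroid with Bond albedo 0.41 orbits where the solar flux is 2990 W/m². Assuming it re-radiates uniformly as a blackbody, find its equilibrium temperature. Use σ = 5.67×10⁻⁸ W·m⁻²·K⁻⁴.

Power absorbed = (1−a)S·πR²; power emitted = 4πR²σT⁴. Equating and cancelling πR²:
T = ((1−a)S / 4σ)^(1/4) = (1760 / (4 × 5.67×10⁻⁸))^(1/4) = (7.78×10^9)^(1/4).
T = 297 K.

T ≈ 297 K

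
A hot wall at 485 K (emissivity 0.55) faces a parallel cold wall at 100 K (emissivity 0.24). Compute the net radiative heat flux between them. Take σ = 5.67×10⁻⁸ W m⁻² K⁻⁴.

q ≈ 628 W/m²

For two large parallel gray plates, q = σ(T₁⁴ − T₂⁴) / (1/ε₁ + 1/ε₂ − 1).
1/ε₁ + 1/ε₂ − 1 = 1/0.55 + 1/0.24 − 1 = 4.985.
T₁⁴ − T₂⁴ = 5.53×10^10 − 1.00×10^8 = 5.52×10^10 K⁴.
q = 5.67×10⁻⁸ × 5.52×10^10 / 4.985 = 628 W/m².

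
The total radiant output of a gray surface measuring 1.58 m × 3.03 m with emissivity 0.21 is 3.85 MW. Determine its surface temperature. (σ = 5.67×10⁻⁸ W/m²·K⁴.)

T ≈ 2870 K

A = 1.58 × 3.03 = 4.79 m².
From P = εσAT⁴, T = (P / εσA)^(1/4) = (3.85×10^6 / (0.21 × 5.67×10⁻⁸ × 4.79))^(1/4).
T = (6.75×10^13)^(1/4) = 2870 K.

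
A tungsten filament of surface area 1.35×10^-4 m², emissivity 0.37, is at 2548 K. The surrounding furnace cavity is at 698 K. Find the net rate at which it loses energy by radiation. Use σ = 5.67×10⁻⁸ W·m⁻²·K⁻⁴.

Q = εσA(T⁴ − T_s⁴). T⁴ − T_s⁴ = (2548)⁴ − (698)⁴ = 4.22×10^13 − 2.37×10^11 = 4.19×10^13 K⁴.
Q = 0.37 × 5.67×10⁻⁸ × 1.35×10^-4 × 4.19×10^13 = 119 W.

Q ≈ 119 W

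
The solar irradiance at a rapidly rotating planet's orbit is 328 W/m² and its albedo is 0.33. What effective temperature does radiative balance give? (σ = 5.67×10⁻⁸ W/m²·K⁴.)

T ≈ 176 K

Power absorbed = (1−a)S·πR²; power emitted = 4πR²σT⁴. Equating and cancelling πR²:
T = ((1−a)S / 4σ)^(1/4) = (220 / (4 × 5.67×10⁻⁸))^(1/4) = (9.69×10^8)^(1/4).
T = 176 K.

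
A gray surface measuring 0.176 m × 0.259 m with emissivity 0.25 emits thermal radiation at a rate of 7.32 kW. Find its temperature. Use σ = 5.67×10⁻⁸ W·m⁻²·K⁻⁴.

A = 0.176 × 0.259 = 0.0456 m².
From P = εσAT⁴, T = (P / εσA)^(1/4) = (7320 / (0.25 × 5.67×10⁻⁸ × 0.0456))^(1/4).
T = (1.13×10^13)^(1/4) = 1830 K.

T ≈ 1830 K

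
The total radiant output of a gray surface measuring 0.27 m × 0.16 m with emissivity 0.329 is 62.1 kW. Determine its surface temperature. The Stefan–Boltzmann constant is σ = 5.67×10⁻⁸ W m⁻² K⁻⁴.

A = 0.27 × 0.16 = 0.0432 m².
From P = εσAT⁴, T = (P / εσA)^(1/4) = (62100 / (0.329 × 5.67×10⁻⁸ × 0.0432))^(1/4).
T = (7.71×10^13)^(1/4) = 2960 K.

T ≈ 2960 K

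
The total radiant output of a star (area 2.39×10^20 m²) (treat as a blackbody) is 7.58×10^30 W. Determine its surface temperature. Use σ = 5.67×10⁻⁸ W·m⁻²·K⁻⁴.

From P = σAT⁴, T = (P / σA)^(1/4) = (7.58×10^30 / (5.67×10⁻⁸ × 2.39×10^20))^(1/4).
T = (5.59×10^17)^(1/4) = 27300 K.

T ≈ 27300 K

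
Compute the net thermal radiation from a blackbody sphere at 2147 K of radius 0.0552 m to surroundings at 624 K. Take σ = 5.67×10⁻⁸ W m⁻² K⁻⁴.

A = 4πr² = 4π × (0.0552)² = 0.0383 m².
Q = σA(T⁴ − T_s⁴). T⁴ − T_s⁴ = (2147)⁴ − (624)⁴ = 2.12×10^13 − 1.52×10^11 = 2.11×10^13 K⁴.
Q = 5.67×10⁻⁸ × 0.0383 × 2.11×10^13 = 45800 W.

Q ≈ 45800 W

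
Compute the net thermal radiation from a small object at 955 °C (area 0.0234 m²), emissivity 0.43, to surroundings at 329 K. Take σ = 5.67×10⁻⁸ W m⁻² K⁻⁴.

Q ≈ 1290 W

Convert: 955 °C = 1228 K.
Q = εσA(T⁴ − T_s⁴). T⁴ − T_s⁴ = (1228)⁴ − (329)⁴ = 2.27×10^12 − 1.17×10^10 = 2.26×10^12 K⁴.
Q = 0.43 × 5.67×10⁻⁸ × 0.0234 × 2.26×10^12 = 1290 W.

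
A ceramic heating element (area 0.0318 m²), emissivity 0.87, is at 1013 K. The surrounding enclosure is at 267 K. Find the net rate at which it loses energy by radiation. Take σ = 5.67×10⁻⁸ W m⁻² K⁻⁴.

Q ≈ 1640 W

Q = εσA(T⁴ − T_s⁴). T⁴ − T_s⁴ = (1013)⁴ − (267)⁴ = 1.05×10^12 − 5.08×10^9 = 1.05×10^12 K⁴.
Q = 0.87 × 5.67×10⁻⁸ × 0.0318 × 1.05×10^12 = 1640 W.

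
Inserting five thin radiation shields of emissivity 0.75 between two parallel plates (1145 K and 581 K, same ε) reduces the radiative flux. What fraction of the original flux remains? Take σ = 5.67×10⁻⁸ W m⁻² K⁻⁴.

With N identical shields there are N+1 = 6 gaps in series, each with the same radiative resistance, so the flux falls to 1/(N+1) of its unshielded value.

ratio ≈ 0.167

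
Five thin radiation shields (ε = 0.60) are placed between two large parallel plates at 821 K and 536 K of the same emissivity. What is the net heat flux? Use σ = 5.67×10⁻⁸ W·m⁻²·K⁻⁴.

q ≈ 1510 W/m²

Each of the 6 gaps contributes resistance (2/ε − 1) = 2/0.60 − 1 = 2.333; total = 14.00.
q = σ(T₁⁴ − T₂⁴) / 14.00 = 5.67×10⁻⁸ × 3.72×10^11 / 14.00 = 1510 W/m².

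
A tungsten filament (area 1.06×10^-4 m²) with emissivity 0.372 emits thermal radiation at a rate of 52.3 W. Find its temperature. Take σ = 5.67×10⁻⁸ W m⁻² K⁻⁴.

From P = εσAT⁴, T = (P / εσA)^(1/4) = (52.3 / (0.372 × 5.67×10⁻⁸ × 1.06×10^-4))^(1/4).
T = (2.34×10^13)^(1/4) = 2200 K.

T ≈ 2200 K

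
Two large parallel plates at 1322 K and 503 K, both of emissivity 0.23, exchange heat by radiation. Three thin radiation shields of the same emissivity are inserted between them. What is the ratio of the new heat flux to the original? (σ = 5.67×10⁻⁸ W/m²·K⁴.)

ratio ≈ 0.250

With N identical shields there are N+1 = 4 gaps in series, each with the same radiative resistance, so the flux falls to 1/(N+1) of its unshielded value.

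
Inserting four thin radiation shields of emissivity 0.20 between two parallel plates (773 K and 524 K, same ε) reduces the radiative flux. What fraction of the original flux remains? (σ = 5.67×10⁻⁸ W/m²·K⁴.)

ratio ≈ 0.200

With N identical shields there are N+1 = 5 gaps in series, each with the same radiative resistance, so the flux falls to 1/(N+1) of its unshielded value.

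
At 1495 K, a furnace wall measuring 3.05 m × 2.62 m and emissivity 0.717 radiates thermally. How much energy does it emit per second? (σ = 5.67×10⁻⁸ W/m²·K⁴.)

P ≈ 1.62×10^6 W

A = 3.05 × 2.62 = 7.99 m².
P = εσAT⁴ = 0.717 × 5.67×10⁻⁸ × 7.99 × (1495)⁴ = 0.717 × 5.67×10⁻⁸ × 7.99 × 5.00×10^12.
P = 1.62×10^6 W.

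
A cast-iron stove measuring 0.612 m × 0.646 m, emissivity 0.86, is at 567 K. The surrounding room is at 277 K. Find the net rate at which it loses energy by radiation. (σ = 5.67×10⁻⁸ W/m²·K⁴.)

Q ≈ 1880 W

A = 0.612 × 0.646 = 0.395 m².
Q = εσA(T⁴ − T_s⁴). T⁴ − T_s⁴ = (567)⁴ − (277)⁴ = 1.03×10^11 − 5.89×10^9 = 9.75×10^10 K⁴.
Q = 0.86 × 5.67×10⁻⁸ × 0.395 × 9.75×10^10 = 1880 W.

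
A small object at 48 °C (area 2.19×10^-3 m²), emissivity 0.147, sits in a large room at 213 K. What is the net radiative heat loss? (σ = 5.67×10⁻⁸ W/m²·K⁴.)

Q ≈ 0.156 W

Convert: 48 °C = 321 K.
Q = εσA(T⁴ − T_s⁴). T⁴ − T_s⁴ = (321)⁴ − (213)⁴ = 1.06×10^10 − 2.06×10^9 = 8.56×10^9 K⁴.
Q = 0.147 × 5.67×10⁻⁸ × 2.19×10^-3 × 8.56×10^9 = 0.156 W.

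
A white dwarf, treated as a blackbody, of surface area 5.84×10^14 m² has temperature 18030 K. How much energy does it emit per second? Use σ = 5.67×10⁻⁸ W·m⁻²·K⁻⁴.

P = σAT⁴ = 5.67×10⁻⁸ × 5.84×10^14 × (18030)⁴ = 5.67×10⁻⁸ × 5.84×10^14 × 1.06×10^17.
P = 3.50×10^24 W.

P ≈ 3.50×10^24 W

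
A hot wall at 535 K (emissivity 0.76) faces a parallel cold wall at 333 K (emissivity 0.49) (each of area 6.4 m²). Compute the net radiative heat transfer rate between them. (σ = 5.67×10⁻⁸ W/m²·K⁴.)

Q ≈ 10700 W

For two large parallel gray plates, q = σ(T₁⁴ − T₂⁴) / (1/ε₁ + 1/ε₂ − 1).
1/ε₁ + 1/ε₂ − 1 = 1/0.76 + 1/0.49 − 1 = 2.357.
T₁⁴ − T₂⁴ = 8.19×10^10 − 1.23×10^10 = 6.96×10^10 K⁴.
q = 5.67×10⁻⁸ × 6.96×10^10 / 2.357 = 1680 W/m².
Q = q·A = 1680 × 6.4 = 10700 W.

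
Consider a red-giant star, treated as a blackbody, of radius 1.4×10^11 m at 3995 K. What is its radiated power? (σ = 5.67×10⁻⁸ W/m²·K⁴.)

P ≈ 3.56×10^30 W

A = 4πr² = 4π × (1.4×10^11)² = 2.46×10^23 m².
P = σAT⁴ = 5.67×10⁻⁸ × 2.46×10^23 × (3995)⁴ = 5.67×10⁻⁸ × 2.46×10^23 × 2.55×10^14.
P = 3.56×10^30 W.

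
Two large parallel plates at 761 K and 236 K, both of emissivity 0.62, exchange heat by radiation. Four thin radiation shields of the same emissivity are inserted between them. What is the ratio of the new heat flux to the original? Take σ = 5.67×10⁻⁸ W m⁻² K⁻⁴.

ratio ≈ 0.200

With N identical shields there are N+1 = 5 gaps in series, each with the same radiative resistance, so the flux falls to 1/(N+1) of its unshielded value.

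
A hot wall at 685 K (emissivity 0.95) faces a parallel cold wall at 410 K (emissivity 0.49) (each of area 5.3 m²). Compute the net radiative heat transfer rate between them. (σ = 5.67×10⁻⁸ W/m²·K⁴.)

For two large parallel gray plates, q = σ(T₁⁴ − T₂⁴) / (1/ε₁ + 1/ε₂ − 1).
1/ε₁ + 1/ε₂ − 1 = 1/0.95 + 1/0.49 − 1 = 2.093.
T₁⁴ − T₂⁴ = 2.20×10^11 − 2.83×10^10 = 1.92×10^11 K⁴.
q = 5.67×10⁻⁸ × 1.92×10^11 / 2.093 = 5200 W/m².
Q = q·A = 5200 × 5.3 = 27500 W.

Q ≈ 27500 W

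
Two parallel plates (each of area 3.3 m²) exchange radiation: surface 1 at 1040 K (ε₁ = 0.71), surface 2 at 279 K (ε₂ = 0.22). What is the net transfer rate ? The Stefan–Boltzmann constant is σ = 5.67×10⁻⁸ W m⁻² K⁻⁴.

Q ≈ 44000 W

For two large parallel gray plates, q = σ(T₁⁴ − T₂⁴) / (1/ε₁ + 1/ε₂ − 1).
1/ε₁ + 1/ε₂ − 1 = 1/0.71 + 1/0.22 − 1 = 4.954.
T₁⁴ − T₂⁴ = 1.17×10^12 − 6.06×10^9 = 1.16×10^12 K⁴.
q = 5.67×10⁻⁸ × 1.16×10^12 / 4.954 = 13300 W/m².
Q = q·A = 13300 × 3.3 = 44000 W.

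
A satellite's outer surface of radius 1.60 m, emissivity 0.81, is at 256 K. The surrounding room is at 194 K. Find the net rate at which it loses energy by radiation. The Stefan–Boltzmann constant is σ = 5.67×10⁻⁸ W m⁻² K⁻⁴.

Q ≈ 4250 W

A = 4πr² = 4π × (1.60)² = 32.2 m².
Q = εσA(T⁴ − T_s⁴). T⁴ − T_s⁴ = (256)⁴ − (194)⁴ = 4.29×10^9 − 1.42×10^9 = 2.88×10^9 K⁴.
Q = 0.81 × 5.67×10⁻⁸ × 32.2 × 2.88×10^9 = 4250 W.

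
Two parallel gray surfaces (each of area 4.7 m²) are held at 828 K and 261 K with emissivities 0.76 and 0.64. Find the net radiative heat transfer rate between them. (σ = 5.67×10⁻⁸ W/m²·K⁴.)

Q ≈ 66000 W

For two large parallel gray plates, q = σ(T₁⁴ − T₂⁴) / (1/ε₁ + 1/ε₂ − 1).
1/ε₁ + 1/ε₂ − 1 = 1/0.76 + 1/0.64 − 1 = 1.878.
T₁⁴ − T₂⁴ = 4.70×10^11 − 4.64×10^9 = 4.65×10^11 K⁴.
q = 5.67×10⁻⁸ × 4.65×10^11 / 1.878 = 14000 W/m².
Q = q·A = 14000 × 4.7 = 66000 W.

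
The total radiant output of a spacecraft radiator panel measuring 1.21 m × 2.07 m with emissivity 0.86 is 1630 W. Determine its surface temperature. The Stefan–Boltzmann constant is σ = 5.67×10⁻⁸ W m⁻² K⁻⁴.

A = 1.21 × 2.07 = 2.50 m².
From P = εσAT⁴, T = (P / εσA)^(1/4) = (1630 / (0.86 × 5.67×10⁻⁸ × 2.50))^(1/4).
T = (1.33×10^10)^(1/4) = 340 K.

T ≈ 340 K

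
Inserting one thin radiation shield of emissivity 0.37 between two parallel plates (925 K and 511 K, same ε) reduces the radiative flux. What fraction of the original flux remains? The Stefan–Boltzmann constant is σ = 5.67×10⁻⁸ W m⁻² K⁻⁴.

ratio ≈ 0.500

With N identical shields there are N+1 = 2 gaps in series, each with the same radiative resistance, so the flux falls to 1/(N+1) of its unshielded value.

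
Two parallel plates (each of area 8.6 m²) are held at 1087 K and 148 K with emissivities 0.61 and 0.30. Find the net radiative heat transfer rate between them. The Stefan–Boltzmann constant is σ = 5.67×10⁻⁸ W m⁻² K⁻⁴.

For two large parallel gray plates, q = σ(T₁⁴ − T₂⁴) / (1/ε₁ + 1/ε₂ − 1).
1/ε₁ + 1/ε₂ − 1 = 1/0.61 + 1/0.30 − 1 = 3.973.
T₁⁴ − T₂⁴ = 1.40×10^12 − 4.80×10^8 = 1.40×10^12 K⁴.
q = 5.67×10⁻⁸ × 1.40×10^12 / 3.973 = 19900 W/m².
Q = q·A = 19900 × 8.6 = 1.71×10^5 W.

Q ≈ 1.71×10^5 W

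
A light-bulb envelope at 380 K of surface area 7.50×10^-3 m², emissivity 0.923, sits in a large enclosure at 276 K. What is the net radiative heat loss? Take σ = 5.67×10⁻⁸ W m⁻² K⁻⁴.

Q = εσA(T⁴ − T_s⁴). T⁴ − T_s⁴ = (380)⁴ − (276)⁴ = 2.09×10^10 − 5.80×10^9 = 1.50×10^10 K⁴.
Q = 0.923 × 5.67×10⁻⁸ × 7.50×10^-3 × 1.50×10^10 = 5.91 W.

Q ≈ 5.91 W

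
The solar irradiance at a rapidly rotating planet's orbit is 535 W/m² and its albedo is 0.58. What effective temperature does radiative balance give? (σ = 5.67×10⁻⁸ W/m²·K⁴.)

T ≈ 177 K

Power absorbed = (1−a)S·πR²; power emitted = 4πR²σT⁴. Equating and cancelling πR²:
T = ((1−a)S / 4σ)^(1/4) = (225 / (4 × 5.67×10⁻⁸))^(1/4) = (9.91×10^8)^(1/4).
T = 177 K.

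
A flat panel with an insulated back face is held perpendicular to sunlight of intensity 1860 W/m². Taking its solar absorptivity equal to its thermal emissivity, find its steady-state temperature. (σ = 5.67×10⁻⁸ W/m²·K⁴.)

T ≈ 426 K

Absorbed flux αS = emitted flux εσT⁴ (one radiating face); with α = ε, T = (S/σ)^(1/4).
T = (1860 / 5.67×10⁻⁸)^(1/4) = (3.28×10^10)^(1/4).
T = 426 K.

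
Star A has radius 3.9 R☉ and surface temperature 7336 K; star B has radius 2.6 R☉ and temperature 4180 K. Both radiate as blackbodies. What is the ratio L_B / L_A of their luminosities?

L = 4πR²σT⁴ ∝ R²T⁴, so L_B/L_A = (2.6/3.9)² × (4180/7336)⁴ = 0.444 × 0.105 = 0.0468.

L_B/L_A ≈ 0.0468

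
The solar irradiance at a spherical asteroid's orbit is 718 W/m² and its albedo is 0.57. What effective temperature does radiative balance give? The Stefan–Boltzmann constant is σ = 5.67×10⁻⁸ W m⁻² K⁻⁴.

T ≈ 192 K

Power absorbed = (1−a)S·πR²; power emitted = 4πR²σT⁴. Equating and cancelling πR²:
T = ((1−a)S / 4σ)^(1/4) = (309 / (4 × 5.67×10⁻⁸))^(1/4) = (1.36×10^9)^(1/4).
T = 192 K.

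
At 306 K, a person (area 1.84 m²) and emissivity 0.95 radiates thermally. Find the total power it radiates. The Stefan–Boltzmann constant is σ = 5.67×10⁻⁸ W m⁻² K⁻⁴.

P ≈ 869 W

P = εσAT⁴ = 0.95 × 5.67×10⁻⁸ × 1.84 × (306)⁴ = 0.95 × 5.67×10⁻⁸ × 1.84 × 8.77×10^9.
P = 869 W.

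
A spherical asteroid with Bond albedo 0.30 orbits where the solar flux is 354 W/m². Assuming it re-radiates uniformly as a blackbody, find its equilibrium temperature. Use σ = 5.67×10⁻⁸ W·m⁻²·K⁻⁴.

Power absorbed = (1−a)S·πR²; power emitted = 4πR²σT⁴. Equating and cancelling πR²:
T = ((1−a)S / 4σ)^(1/4) = (248 / (4 × 5.67×10⁻⁸))^(1/4) = (1.09×10^9)^(1/4).
T = 182 K.

T ≈ 182 K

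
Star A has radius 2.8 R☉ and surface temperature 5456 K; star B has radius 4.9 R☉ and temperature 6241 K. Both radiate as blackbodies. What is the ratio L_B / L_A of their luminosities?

L_B/L_A ≈ 5.24

L = 4πR²σT⁴ ∝ R²T⁴, so L_B/L_A = (4.9/2.8)² × (6241/5456)⁴ = 3.06 × 1.71 = 5.24.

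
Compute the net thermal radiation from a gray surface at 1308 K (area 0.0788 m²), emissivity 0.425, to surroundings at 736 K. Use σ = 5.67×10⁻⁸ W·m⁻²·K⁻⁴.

Q ≈ 5000 W

Q = εσA(T⁴ − T_s⁴). T⁴ − T_s⁴ = (1308)⁴ − (736)⁴ = 2.93×10^12 − 2.93×10^11 = 2.63×10^12 K⁴.
Q = 0.425 × 5.67×10⁻⁸ × 0.0788 × 2.63×10^12 = 5000 W.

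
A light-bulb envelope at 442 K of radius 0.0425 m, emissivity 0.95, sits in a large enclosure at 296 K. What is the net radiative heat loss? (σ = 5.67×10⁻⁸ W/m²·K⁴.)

A = 4πr² = 4π × (0.0425)² = 0.0227 m².
Q = εσA(T⁴ − T_s⁴). T⁴ − T_s⁴ = (442)⁴ − (296)⁴ = 3.82×10^10 − 7.68×10^9 = 3.05×10^10 K⁴.
Q = 0.95 × 5.67×10⁻⁸ × 0.0227 × 3.05×10^10 = 37.3 W.

Q ≈ 37.3 W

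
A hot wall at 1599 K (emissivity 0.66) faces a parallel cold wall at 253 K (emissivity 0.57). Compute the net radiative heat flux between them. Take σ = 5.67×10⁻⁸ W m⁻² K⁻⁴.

For two large parallel gray plates, q = σ(T₁⁴ − T₂⁴) / (1/ε₁ + 1/ε₂ − 1).
1/ε₁ + 1/ε₂ − 1 = 1/0.66 + 1/0.57 − 1 = 2.270.
T₁⁴ − T₂⁴ = 6.54×10^12 − 4.10×10^9 = 6.53×10^12 K⁴.
q = 5.67×10⁻⁸ × 6.53×10^12 / 2.270 = 1.63×10^5 W/m².

q ≈ 1.63×10^5 W/m²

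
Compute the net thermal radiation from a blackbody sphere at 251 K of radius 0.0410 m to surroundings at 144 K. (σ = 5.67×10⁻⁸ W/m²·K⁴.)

Q ≈ 4.24 W

A = 4πr² = 4π × (0.0410)² = 0.0211 m².
Q = σA(T⁴ − T_s⁴). T⁴ − T_s⁴ = (251)⁴ − (144)⁴ = 3.97×10^9 − 4.30×10^8 = 3.54×10^9 K⁴.
Q = 5.67×10⁻⁸ × 0.0211 × 3.54×10^9 = 4.24 W.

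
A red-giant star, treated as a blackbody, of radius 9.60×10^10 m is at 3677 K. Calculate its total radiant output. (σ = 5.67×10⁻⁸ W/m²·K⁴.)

A = 4πr² = 4π × (9.60×10^10)² = 1.16×10^23 m².
P = σAT⁴ = 5.67×10⁻⁸ × 1.16×10^23 × (3677)⁴ = 5.67×10⁻⁸ × 1.16×10^23 × 1.83×10^14.
P = 1.20×10^30 W.

P ≈ 1.20×10^30 W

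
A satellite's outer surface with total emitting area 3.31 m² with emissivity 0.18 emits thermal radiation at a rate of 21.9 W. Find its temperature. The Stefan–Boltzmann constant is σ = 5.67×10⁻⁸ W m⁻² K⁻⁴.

From P = εσAT⁴, T = (P / εσA)^(1/4) = (21.9 / (0.18 × 5.67×10⁻⁸ × 3.31))^(1/4).
T = (6.48×10^8)^(1/4) = 160 K.

T ≈ 160 K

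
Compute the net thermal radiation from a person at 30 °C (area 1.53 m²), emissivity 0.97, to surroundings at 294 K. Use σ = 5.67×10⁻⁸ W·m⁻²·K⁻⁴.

Q ≈ 80.6 W

Convert: 30 °C = 303 K.
Q = εσA(T⁴ − T_s⁴). T⁴ − T_s⁴ = (303)⁴ − (294)⁴ = 8.43×10^9 − 7.47×10^9 = 9.58×10^8 K⁴.
Q = 0.97 × 5.67×10⁻⁸ × 1.53 × 9.58×10^8 = 80.6 W.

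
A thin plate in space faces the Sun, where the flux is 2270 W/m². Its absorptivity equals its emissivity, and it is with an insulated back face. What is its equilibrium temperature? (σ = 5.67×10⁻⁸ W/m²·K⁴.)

Absorbed flux αS = emitted flux εσT⁴ (one radiating face); with α = ε, T = (S/σ)^(1/4).
T = (2270 / 5.67×10⁻⁸)^(1/4) = (4.00×10^10)^(1/4).
T = 447 K.

T ≈ 447 K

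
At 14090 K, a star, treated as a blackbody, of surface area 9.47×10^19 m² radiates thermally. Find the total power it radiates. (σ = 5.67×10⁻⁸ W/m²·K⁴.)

P = σAT⁴ = 5.67×10⁻⁸ × 9.47×10^19 × (14090)⁴ = 5.67×10⁻⁸ × 9.47×10^19 × 3.94×10^16.
P = 2.12×10^29 W.

P ≈ 2.12×10^29 W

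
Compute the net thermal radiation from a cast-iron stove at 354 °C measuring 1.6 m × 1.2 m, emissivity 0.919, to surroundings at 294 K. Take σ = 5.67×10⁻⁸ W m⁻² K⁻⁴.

A = 1.6 × 1.2 = 1.92 m².
Convert: 354 °C = 627 K.
Q = εσA(T⁴ − T_s⁴). T⁴ − T_s⁴ = (627)⁴ − (294)⁴ = 1.55×10^11 − 7.47×10^9 = 1.47×10^11 K⁴.
Q = 0.919 × 5.67×10⁻⁸ × 1.92 × 1.47×10^11 = 14700 W.

Q ≈ 14700 W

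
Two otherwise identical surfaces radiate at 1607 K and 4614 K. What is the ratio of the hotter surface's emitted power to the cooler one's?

P ∝ T⁴, so the ratio is (4614/1607)⁴ = (2.871)⁴ = 68.0.

ratio ≈ 68.0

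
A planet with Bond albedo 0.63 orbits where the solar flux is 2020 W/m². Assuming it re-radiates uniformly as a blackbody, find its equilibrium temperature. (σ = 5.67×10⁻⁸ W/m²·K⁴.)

T ≈ 240 K

Power absorbed = (1−a)S·πR²; power emitted = 4πR²σT⁴. Equating and cancelling πR²:
T = ((1−a)S / 4σ)^(1/4) = (747 / (4 × 5.67×10⁻⁸))^(1/4) = (3.30×10^9)^(1/4).
T = 240 K.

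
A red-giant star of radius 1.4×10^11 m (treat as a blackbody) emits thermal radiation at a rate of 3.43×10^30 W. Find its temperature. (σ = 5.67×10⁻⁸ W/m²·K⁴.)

T ≈ 3960 K

A = 4πr² = 4π × (1.4×10^11)² = 2.46×10^23 m².
From P = σAT⁴, T = (P / σA)^(1/4) = (3.43×10^30 / (5.67×10⁻⁸ × 2.46×10^23))^(1/4).
T = (2.46×10^14)^(1/4) = 3960 K.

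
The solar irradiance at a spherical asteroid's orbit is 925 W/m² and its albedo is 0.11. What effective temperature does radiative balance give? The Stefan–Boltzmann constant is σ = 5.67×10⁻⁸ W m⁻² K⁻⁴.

Power absorbed = (1−a)S·πR²; power emitted = 4πR²σT⁴. Equating and cancelling πR²:
T = ((1−a)S / 4σ)^(1/4) = (823 / (4 × 5.67×10⁻⁸))^(1/4) = (3.63×10^9)^(1/4).
T = 245 K.

T ≈ 245 K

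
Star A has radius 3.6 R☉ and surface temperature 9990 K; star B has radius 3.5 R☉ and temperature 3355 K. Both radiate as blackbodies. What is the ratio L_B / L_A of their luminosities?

L_B/L_A ≈ 0.0120

L = 4πR²σT⁴ ∝ R²T⁴, so L_B/L_A = (3.5/3.6)² × (3355/9990)⁴ = 0.945 × 0.0127 = 0.0120.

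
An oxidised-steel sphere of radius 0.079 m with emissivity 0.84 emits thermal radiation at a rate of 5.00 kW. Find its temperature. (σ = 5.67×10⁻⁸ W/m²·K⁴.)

A = 4πr² = 4π × (0.079)² = 0.0784 m².
From P = εσAT⁴, T = (P / εσA)^(1/4) = (5000 / (0.84 × 5.67×10⁻⁸ × 0.0784))^(1/4).
T = (1.34×10^12)^(1/4) = 1080 K.

T ≈ 1080 K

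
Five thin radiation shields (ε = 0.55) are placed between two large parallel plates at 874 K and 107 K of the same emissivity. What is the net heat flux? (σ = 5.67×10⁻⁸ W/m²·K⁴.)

Each of the 6 gaps contributes resistance (2/ε − 1) = 2/0.55 − 1 = 2.636; total = 15.82.
q = σ(T₁⁴ − T₂⁴) / 15.82 = 5.67×10⁻⁸ × 5.83×10^11 / 15.82 = 2090 W/m².

q ≈ 2090 W/m²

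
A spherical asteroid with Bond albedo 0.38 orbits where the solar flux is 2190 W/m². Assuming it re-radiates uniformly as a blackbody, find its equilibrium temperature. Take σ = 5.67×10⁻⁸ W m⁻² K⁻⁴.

Power absorbed = (1−a)S·πR²; power emitted = 4πR²σT⁴. Equating and cancelling πR²:
T = ((1−a)S / 4σ)^(1/4) = (1360 / (4 × 5.67×10⁻⁸))^(1/4) = (5.99×10^9)^(1/4).
T = 278 K.

T ≈ 278 K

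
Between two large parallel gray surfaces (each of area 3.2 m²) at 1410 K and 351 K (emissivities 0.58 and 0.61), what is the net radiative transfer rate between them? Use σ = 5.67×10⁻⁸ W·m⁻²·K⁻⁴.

Q ≈ 3.02×10^5 W

For two large parallel gray plates, q = σ(T₁⁴ − T₂⁴) / (1/ε₁ + 1/ε₂ − 1).
1/ε₁ + 1/ε₂ − 1 = 1/0.58 + 1/0.61 − 1 = 2.363.
T₁⁴ − T₂⁴ = 3.95×10^12 − 1.52×10^10 = 3.94×10^12 K⁴.
q = 5.67×10⁻⁸ × 3.94×10^12 / 2.363 = 94500 W/m².
Q = q·A = 94500 × 3.2 = 3.02×10^5 W.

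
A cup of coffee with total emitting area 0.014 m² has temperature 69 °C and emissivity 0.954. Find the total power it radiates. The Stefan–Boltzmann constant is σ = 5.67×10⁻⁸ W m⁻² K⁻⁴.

P ≈ 10.4 W

69 °C = 342 K.
P = εσAT⁴ = 0.954 × 5.67×10⁻⁸ × 0.0140 × (342)⁴ = 0.954 × 5.67×10⁻⁸ × 0.0140 × 1.37×10^10.
P = 10.4 W.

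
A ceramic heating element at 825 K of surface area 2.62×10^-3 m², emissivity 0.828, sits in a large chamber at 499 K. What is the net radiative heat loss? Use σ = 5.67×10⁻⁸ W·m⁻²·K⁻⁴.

Q = εσA(T⁴ − T_s⁴). T⁴ − T_s⁴ = (825)⁴ − (499)⁴ = 4.63×10^11 − 6.20×10^10 = 4.01×10^11 K⁴.
Q = 0.828 × 5.67×10⁻⁸ × 2.62×10^-3 × 4.01×10^11 = 49.4 W.

Q ≈ 49.4 W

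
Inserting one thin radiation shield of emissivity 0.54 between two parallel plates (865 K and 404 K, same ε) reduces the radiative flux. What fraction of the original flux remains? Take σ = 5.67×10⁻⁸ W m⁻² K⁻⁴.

ratio ≈ 0.500

With N identical shields there are N+1 = 2 gaps in series, each with the same radiative resistance, so the flux falls to 1/(N+1) of its unshielded value.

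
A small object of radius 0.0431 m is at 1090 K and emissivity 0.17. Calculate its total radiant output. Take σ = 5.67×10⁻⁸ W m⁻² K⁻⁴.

P ≈ 318 W

A = 4πr² = 4π × (0.0431)² = 0.0233 m².
Stefan–Boltzmann: P = εσAT⁴ = 0.17 × 5.67×10⁻⁸ × 0.0233 × (1090)⁴ = 0.17 × 5.67×10⁻⁸ × 0.0233 × 1.41×10^12.
P = 318 W.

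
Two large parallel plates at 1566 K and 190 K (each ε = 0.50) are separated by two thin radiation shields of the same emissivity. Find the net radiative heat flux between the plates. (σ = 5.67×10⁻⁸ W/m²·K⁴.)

q ≈ 37900 W/m²

Each of the 3 gaps contributes resistance (2/ε − 1) = 2/0.50 − 1 = 3.000; total = 9.000.
q = σ(T₁⁴ − T₂⁴) / 9.000 = 5.67×10⁻⁸ × 6.01×10^12 / 9.000 = 37900 W/m².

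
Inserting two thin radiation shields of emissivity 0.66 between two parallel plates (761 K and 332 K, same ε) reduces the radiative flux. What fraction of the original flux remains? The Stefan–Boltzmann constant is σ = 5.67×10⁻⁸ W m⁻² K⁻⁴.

With N identical shields there are N+1 = 3 gaps in series, each with the same radiative resistance, so the flux falls to 1/(N+1) of its unshielded value.

ratio ≈ 0.333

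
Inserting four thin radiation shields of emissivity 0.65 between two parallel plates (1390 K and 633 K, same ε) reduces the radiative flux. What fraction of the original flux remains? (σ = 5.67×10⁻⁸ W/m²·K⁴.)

ratio ≈ 0.200

With N identical shields there are N+1 = 5 gaps in series, each with the same radiative resistance, so the flux falls to 1/(N+1) of its unshielded value.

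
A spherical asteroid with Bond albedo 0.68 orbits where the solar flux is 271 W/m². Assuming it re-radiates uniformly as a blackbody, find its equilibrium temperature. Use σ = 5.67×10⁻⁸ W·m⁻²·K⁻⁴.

T ≈ 140 K

Power absorbed = (1−a)S·πR²; power emitted = 4πR²σT⁴. Equating and cancelling πR²:
T = ((1−a)S / 4σ)^(1/4) = (86.7 / (4 × 5.67×10⁻⁸))^(1/4) = (3.82×10^8)^(1/4).
T = 140 K.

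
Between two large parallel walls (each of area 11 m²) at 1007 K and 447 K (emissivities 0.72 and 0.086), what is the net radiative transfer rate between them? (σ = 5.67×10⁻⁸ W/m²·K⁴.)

Q ≈ 51300 W

For two large parallel gray plates, q = σ(T₁⁴ − T₂⁴) / (1/ε₁ + 1/ε₂ − 1).
1/ε₁ + 1/ε₂ − 1 = 1/0.72 + 1/0.086 − 1 = 12.02.
T₁⁴ − T₂⁴ = 1.03×10^12 − 3.99×10^10 = 9.88×10^11 K⁴.
q = 5.67×10⁻⁸ × 9.88×10^11 / 12.02 = 4660 W/m².
Q = q·A = 4660 × 11 = 51300 W.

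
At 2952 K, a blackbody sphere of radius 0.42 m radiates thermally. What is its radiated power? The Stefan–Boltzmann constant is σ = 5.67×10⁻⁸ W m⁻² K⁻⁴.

A = 4πr² = 4π × (0.42)² = 2.22 m².
P = σAT⁴ = 5.67×10⁻⁸ × 2.22 × (2952)⁴ = 5.67×10⁻⁸ × 2.22 × 7.59×10^13.
P = 9.54×10^6 W.

P ≈ 9.54×10^6 W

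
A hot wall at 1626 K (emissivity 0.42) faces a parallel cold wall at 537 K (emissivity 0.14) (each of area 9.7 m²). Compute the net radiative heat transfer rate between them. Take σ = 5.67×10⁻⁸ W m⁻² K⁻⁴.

For two large parallel gray plates, q = σ(T₁⁴ − T₂⁴) / (1/ε₁ + 1/ε₂ − 1).
1/ε₁ + 1/ε₂ − 1 = 1/0.42 + 1/0.14 − 1 = 8.524.
T₁⁴ − T₂⁴ = 6.99×10^12 − 8.32×10^10 = 6.91×10^12 K⁴.
q = 5.67×10⁻⁸ × 6.91×10^12 / 8.524 = 45900 W/m².
Q = q·A = 45900 × 9.7 = 4.46×10^5 W.

Q ≈ 4.46×10^5 W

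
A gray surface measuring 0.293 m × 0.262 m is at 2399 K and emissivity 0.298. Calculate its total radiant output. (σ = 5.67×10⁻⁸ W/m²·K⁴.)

A = 0.293 × 0.262 = 0.0768 m².
Stefan–Boltzmann: P = εσAT⁴ = 0.298 × 5.67×10⁻⁸ × 0.0768 × (2399)⁴ = 0.298 × 5.67×10⁻⁸ × 0.0768 × 3.31×10^13.
P = 43000 W.

P ≈ 43000 W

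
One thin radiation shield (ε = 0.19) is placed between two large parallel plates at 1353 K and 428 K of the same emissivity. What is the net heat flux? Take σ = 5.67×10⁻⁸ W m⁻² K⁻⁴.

Each of the 2 gaps contributes resistance (2/ε − 1) = 2/0.19 − 1 = 9.526; total = 19.05.
q = σ(T₁⁴ − T₂⁴) / 19.05 = 5.67×10⁻⁸ × 3.32×10^12 / 19.05 = 9870 W/m².

q ≈ 9870 W/m²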